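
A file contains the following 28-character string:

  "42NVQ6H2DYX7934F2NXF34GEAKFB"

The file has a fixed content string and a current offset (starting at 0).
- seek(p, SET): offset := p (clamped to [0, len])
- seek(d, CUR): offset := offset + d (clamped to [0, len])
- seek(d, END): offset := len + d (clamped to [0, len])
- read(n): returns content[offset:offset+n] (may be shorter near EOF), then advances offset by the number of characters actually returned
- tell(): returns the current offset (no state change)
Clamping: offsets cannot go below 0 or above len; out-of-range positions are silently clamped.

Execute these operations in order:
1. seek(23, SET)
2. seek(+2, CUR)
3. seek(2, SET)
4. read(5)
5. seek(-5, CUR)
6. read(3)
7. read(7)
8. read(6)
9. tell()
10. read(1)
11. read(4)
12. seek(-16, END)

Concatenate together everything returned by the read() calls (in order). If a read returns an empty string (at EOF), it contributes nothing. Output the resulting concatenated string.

Answer: NVQ6HNVQ6H2DYX7934F2NXF34G

Derivation:
After 1 (seek(23, SET)): offset=23
After 2 (seek(+2, CUR)): offset=25
After 3 (seek(2, SET)): offset=2
After 4 (read(5)): returned 'NVQ6H', offset=7
After 5 (seek(-5, CUR)): offset=2
After 6 (read(3)): returned 'NVQ', offset=5
After 7 (read(7)): returned '6H2DYX7', offset=12
After 8 (read(6)): returned '934F2N', offset=18
After 9 (tell()): offset=18
After 10 (read(1)): returned 'X', offset=19
After 11 (read(4)): returned 'F34G', offset=23
After 12 (seek(-16, END)): offset=12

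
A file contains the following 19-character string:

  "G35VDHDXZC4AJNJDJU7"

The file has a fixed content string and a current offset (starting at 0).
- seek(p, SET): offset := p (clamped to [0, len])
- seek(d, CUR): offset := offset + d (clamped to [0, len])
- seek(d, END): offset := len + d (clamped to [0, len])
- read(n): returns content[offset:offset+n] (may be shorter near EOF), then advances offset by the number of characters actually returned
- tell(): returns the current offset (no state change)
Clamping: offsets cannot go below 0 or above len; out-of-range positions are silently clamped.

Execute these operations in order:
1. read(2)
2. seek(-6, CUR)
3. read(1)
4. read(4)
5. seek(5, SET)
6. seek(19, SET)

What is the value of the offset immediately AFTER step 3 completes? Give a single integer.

After 1 (read(2)): returned 'G3', offset=2
After 2 (seek(-6, CUR)): offset=0
After 3 (read(1)): returned 'G', offset=1

Answer: 1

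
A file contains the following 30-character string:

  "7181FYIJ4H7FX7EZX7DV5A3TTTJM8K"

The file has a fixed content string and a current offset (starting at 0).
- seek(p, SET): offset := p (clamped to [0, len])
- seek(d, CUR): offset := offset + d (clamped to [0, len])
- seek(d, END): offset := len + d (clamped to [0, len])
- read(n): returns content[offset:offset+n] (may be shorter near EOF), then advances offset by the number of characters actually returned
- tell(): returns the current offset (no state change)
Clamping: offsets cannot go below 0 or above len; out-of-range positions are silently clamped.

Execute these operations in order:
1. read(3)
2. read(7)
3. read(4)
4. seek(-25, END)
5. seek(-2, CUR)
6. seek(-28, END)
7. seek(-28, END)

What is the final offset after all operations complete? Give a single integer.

After 1 (read(3)): returned '718', offset=3
After 2 (read(7)): returned '1FYIJ4H', offset=10
After 3 (read(4)): returned '7FX7', offset=14
After 4 (seek(-25, END)): offset=5
After 5 (seek(-2, CUR)): offset=3
After 6 (seek(-28, END)): offset=2
After 7 (seek(-28, END)): offset=2

Answer: 2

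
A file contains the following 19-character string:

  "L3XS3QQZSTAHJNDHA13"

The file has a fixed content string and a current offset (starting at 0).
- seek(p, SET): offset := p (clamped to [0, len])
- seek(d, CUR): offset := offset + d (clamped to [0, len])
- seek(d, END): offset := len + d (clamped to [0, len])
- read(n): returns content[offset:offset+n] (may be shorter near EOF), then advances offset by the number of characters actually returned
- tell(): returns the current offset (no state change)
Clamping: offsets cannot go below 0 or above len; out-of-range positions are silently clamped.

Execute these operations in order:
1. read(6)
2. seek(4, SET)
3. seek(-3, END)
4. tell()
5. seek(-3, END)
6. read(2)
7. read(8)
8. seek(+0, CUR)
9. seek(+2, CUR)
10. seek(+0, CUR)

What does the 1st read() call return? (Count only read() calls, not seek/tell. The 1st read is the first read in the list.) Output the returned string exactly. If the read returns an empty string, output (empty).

After 1 (read(6)): returned 'L3XS3Q', offset=6
After 2 (seek(4, SET)): offset=4
After 3 (seek(-3, END)): offset=16
After 4 (tell()): offset=16
After 5 (seek(-3, END)): offset=16
After 6 (read(2)): returned 'A1', offset=18
After 7 (read(8)): returned '3', offset=19
After 8 (seek(+0, CUR)): offset=19
After 9 (seek(+2, CUR)): offset=19
After 10 (seek(+0, CUR)): offset=19

Answer: L3XS3Q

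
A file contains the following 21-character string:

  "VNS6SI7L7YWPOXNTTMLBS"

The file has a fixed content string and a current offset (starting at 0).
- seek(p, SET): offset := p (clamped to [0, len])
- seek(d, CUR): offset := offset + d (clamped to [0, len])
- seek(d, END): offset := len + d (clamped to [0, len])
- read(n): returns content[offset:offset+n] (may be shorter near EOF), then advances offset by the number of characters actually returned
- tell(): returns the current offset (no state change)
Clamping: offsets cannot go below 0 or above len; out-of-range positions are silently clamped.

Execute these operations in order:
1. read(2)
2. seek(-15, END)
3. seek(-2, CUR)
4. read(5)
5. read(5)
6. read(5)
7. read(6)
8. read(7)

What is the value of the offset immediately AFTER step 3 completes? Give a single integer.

Answer: 4

Derivation:
After 1 (read(2)): returned 'VN', offset=2
After 2 (seek(-15, END)): offset=6
After 3 (seek(-2, CUR)): offset=4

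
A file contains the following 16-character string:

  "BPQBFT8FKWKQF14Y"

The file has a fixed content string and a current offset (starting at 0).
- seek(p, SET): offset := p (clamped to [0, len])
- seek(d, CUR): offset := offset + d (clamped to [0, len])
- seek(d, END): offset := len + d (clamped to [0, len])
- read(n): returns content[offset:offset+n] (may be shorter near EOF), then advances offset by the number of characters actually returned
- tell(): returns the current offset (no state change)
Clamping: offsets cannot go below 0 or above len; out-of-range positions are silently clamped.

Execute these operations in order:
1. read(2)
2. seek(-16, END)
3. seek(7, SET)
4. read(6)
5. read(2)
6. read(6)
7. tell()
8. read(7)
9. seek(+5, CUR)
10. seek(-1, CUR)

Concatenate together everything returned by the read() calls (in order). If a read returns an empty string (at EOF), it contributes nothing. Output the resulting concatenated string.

After 1 (read(2)): returned 'BP', offset=2
After 2 (seek(-16, END)): offset=0
After 3 (seek(7, SET)): offset=7
After 4 (read(6)): returned 'FKWKQF', offset=13
After 5 (read(2)): returned '14', offset=15
After 6 (read(6)): returned 'Y', offset=16
After 7 (tell()): offset=16
After 8 (read(7)): returned '', offset=16
After 9 (seek(+5, CUR)): offset=16
After 10 (seek(-1, CUR)): offset=15

Answer: BPFKWKQF14Y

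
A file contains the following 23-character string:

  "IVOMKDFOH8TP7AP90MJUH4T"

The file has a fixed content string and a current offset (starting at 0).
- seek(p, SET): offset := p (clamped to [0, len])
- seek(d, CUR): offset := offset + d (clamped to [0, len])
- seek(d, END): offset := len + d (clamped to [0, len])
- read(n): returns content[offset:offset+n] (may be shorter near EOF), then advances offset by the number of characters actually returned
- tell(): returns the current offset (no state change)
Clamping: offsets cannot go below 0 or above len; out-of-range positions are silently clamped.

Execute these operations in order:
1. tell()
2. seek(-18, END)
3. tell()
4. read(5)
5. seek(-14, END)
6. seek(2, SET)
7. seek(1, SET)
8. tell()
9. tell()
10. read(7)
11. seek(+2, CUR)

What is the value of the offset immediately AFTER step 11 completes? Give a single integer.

After 1 (tell()): offset=0
After 2 (seek(-18, END)): offset=5
After 3 (tell()): offset=5
After 4 (read(5)): returned 'DFOH8', offset=10
After 5 (seek(-14, END)): offset=9
After 6 (seek(2, SET)): offset=2
After 7 (seek(1, SET)): offset=1
After 8 (tell()): offset=1
After 9 (tell()): offset=1
After 10 (read(7)): returned 'VOMKDFO', offset=8
After 11 (seek(+2, CUR)): offset=10

Answer: 10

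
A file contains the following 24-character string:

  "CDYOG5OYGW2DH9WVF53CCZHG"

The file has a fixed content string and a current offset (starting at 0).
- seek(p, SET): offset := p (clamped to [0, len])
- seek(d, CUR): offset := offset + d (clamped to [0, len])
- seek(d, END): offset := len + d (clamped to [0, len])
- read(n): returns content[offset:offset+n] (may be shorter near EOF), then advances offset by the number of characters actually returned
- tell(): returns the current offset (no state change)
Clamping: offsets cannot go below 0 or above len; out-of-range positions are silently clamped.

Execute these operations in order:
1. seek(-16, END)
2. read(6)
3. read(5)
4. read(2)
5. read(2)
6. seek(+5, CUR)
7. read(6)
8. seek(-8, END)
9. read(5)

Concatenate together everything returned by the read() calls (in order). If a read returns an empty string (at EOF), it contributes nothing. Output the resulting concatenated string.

After 1 (seek(-16, END)): offset=8
After 2 (read(6)): returned 'GW2DH9', offset=14
After 3 (read(5)): returned 'WVF53', offset=19
After 4 (read(2)): returned 'CC', offset=21
After 5 (read(2)): returned 'ZH', offset=23
After 6 (seek(+5, CUR)): offset=24
After 7 (read(6)): returned '', offset=24
After 8 (seek(-8, END)): offset=16
After 9 (read(5)): returned 'F53CC', offset=21

Answer: GW2DH9WVF53CCZHF53CC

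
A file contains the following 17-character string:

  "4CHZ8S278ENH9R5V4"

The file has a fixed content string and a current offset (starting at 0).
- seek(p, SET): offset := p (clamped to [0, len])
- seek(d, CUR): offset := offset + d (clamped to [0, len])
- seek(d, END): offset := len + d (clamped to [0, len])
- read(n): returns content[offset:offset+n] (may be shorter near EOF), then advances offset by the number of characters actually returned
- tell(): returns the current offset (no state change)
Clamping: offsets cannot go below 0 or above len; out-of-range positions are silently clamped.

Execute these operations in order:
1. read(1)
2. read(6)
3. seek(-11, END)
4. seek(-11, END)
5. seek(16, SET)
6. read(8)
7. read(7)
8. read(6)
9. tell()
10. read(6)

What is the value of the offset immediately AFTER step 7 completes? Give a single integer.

Answer: 17

Derivation:
After 1 (read(1)): returned '4', offset=1
After 2 (read(6)): returned 'CHZ8S2', offset=7
After 3 (seek(-11, END)): offset=6
After 4 (seek(-11, END)): offset=6
After 5 (seek(16, SET)): offset=16
After 6 (read(8)): returned '4', offset=17
After 7 (read(7)): returned '', offset=17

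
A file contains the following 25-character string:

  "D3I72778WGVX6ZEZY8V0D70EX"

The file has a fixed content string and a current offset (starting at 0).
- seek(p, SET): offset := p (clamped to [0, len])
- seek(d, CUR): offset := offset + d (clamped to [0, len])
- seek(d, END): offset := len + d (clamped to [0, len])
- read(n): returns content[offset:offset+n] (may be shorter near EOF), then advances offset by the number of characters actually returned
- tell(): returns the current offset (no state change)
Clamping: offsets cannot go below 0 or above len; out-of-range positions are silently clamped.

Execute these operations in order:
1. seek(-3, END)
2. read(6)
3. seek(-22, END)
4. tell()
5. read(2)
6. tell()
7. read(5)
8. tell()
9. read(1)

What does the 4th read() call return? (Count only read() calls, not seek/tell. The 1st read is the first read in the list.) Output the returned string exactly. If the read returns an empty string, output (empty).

After 1 (seek(-3, END)): offset=22
After 2 (read(6)): returned '0EX', offset=25
After 3 (seek(-22, END)): offset=3
After 4 (tell()): offset=3
After 5 (read(2)): returned '72', offset=5
After 6 (tell()): offset=5
After 7 (read(5)): returned '778WG', offset=10
After 8 (tell()): offset=10
After 9 (read(1)): returned 'V', offset=11

Answer: V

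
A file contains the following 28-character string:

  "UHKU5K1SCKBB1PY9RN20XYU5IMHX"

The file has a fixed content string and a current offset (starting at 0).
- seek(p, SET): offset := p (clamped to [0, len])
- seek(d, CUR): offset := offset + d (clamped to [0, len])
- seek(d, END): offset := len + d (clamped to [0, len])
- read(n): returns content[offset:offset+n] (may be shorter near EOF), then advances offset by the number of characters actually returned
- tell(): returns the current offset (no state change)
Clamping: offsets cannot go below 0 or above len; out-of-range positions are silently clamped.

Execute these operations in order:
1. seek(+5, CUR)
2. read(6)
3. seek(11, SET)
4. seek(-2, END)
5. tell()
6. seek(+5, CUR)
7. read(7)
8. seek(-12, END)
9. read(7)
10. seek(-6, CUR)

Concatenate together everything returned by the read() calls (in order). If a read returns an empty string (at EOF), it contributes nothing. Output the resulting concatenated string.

Answer: K1SCKBRN20XYU

Derivation:
After 1 (seek(+5, CUR)): offset=5
After 2 (read(6)): returned 'K1SCKB', offset=11
After 3 (seek(11, SET)): offset=11
After 4 (seek(-2, END)): offset=26
After 5 (tell()): offset=26
After 6 (seek(+5, CUR)): offset=28
After 7 (read(7)): returned '', offset=28
After 8 (seek(-12, END)): offset=16
After 9 (read(7)): returned 'RN20XYU', offset=23
After 10 (seek(-6, CUR)): offset=17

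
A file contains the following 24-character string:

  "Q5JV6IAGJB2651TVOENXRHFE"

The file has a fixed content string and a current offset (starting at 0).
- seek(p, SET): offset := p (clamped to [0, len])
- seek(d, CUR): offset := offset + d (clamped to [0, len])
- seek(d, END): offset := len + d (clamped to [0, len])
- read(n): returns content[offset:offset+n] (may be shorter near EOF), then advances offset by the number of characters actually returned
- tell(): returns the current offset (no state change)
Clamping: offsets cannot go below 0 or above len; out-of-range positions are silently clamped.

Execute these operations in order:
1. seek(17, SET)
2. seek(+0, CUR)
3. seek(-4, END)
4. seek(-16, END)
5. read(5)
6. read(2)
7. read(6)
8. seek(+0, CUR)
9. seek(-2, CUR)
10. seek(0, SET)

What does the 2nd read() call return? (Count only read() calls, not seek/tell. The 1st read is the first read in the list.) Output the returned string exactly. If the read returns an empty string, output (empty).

Answer: 1T

Derivation:
After 1 (seek(17, SET)): offset=17
After 2 (seek(+0, CUR)): offset=17
After 3 (seek(-4, END)): offset=20
After 4 (seek(-16, END)): offset=8
After 5 (read(5)): returned 'JB265', offset=13
After 6 (read(2)): returned '1T', offset=15
After 7 (read(6)): returned 'VOENXR', offset=21
After 8 (seek(+0, CUR)): offset=21
After 9 (seek(-2, CUR)): offset=19
After 10 (seek(0, SET)): offset=0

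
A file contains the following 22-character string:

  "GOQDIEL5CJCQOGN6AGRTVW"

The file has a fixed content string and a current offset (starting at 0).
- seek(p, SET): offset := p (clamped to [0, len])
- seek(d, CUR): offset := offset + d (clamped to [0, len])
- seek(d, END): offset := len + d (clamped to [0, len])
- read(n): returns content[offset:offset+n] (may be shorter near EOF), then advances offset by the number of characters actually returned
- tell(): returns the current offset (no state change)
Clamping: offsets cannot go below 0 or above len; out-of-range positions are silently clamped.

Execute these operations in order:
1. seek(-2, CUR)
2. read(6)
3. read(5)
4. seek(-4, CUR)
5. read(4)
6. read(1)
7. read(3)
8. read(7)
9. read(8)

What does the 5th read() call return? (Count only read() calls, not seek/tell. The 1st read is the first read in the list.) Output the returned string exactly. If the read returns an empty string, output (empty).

After 1 (seek(-2, CUR)): offset=0
After 2 (read(6)): returned 'GOQDIE', offset=6
After 3 (read(5)): returned 'L5CJC', offset=11
After 4 (seek(-4, CUR)): offset=7
After 5 (read(4)): returned '5CJC', offset=11
After 6 (read(1)): returned 'Q', offset=12
After 7 (read(3)): returned 'OGN', offset=15
After 8 (read(7)): returned '6AGRTVW', offset=22
After 9 (read(8)): returned '', offset=22

Answer: OGN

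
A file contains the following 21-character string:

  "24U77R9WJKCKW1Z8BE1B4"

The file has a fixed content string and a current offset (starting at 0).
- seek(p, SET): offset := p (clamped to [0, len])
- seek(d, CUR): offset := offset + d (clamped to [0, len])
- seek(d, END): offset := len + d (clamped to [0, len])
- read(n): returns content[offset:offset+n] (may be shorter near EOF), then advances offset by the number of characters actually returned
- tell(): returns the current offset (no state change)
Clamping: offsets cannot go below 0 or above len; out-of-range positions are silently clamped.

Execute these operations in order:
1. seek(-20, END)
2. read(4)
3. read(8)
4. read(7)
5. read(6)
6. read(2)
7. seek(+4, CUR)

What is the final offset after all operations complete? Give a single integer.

After 1 (seek(-20, END)): offset=1
After 2 (read(4)): returned '4U77', offset=5
After 3 (read(8)): returned 'R9WJKCKW', offset=13
After 4 (read(7)): returned '1Z8BE1B', offset=20
After 5 (read(6)): returned '4', offset=21
After 6 (read(2)): returned '', offset=21
After 7 (seek(+4, CUR)): offset=21

Answer: 21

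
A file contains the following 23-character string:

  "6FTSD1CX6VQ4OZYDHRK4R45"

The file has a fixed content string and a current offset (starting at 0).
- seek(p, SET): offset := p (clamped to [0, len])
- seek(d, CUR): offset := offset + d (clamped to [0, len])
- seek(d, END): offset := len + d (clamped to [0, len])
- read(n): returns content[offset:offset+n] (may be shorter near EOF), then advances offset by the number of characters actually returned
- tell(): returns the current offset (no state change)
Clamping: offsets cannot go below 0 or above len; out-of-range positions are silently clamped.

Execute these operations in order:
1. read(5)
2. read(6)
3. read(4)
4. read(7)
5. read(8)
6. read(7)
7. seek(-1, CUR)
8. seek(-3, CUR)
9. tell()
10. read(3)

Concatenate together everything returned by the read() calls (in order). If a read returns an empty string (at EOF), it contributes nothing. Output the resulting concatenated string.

After 1 (read(5)): returned '6FTSD', offset=5
After 2 (read(6)): returned '1CX6VQ', offset=11
After 3 (read(4)): returned '4OZY', offset=15
After 4 (read(7)): returned 'DHRK4R4', offset=22
After 5 (read(8)): returned '5', offset=23
After 6 (read(7)): returned '', offset=23
After 7 (seek(-1, CUR)): offset=22
After 8 (seek(-3, CUR)): offset=19
After 9 (tell()): offset=19
After 10 (read(3)): returned '4R4', offset=22

Answer: 6FTSD1CX6VQ4OZYDHRK4R454R4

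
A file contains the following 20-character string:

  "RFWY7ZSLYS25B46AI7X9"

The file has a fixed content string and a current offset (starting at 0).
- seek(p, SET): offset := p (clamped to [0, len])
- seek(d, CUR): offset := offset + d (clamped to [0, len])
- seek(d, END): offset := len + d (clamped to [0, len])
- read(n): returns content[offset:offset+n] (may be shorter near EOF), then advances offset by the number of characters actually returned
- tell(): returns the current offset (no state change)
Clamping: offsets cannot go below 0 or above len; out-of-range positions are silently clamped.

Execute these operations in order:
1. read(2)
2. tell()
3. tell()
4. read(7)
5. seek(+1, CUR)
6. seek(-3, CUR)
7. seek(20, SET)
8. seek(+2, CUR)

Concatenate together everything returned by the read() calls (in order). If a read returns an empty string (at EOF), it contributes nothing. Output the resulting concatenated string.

After 1 (read(2)): returned 'RF', offset=2
After 2 (tell()): offset=2
After 3 (tell()): offset=2
After 4 (read(7)): returned 'WY7ZSLY', offset=9
After 5 (seek(+1, CUR)): offset=10
After 6 (seek(-3, CUR)): offset=7
After 7 (seek(20, SET)): offset=20
After 8 (seek(+2, CUR)): offset=20

Answer: RFWY7ZSLY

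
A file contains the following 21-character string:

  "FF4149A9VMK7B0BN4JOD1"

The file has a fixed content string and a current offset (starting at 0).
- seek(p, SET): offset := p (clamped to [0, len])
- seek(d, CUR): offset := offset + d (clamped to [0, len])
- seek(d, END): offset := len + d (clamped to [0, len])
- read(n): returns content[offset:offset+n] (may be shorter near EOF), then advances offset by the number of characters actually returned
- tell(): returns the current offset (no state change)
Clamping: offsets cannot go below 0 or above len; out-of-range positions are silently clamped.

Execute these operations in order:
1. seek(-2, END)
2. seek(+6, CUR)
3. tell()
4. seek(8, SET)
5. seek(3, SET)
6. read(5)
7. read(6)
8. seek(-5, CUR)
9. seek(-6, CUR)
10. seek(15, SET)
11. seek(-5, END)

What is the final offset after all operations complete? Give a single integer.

Answer: 16

Derivation:
After 1 (seek(-2, END)): offset=19
After 2 (seek(+6, CUR)): offset=21
After 3 (tell()): offset=21
After 4 (seek(8, SET)): offset=8
After 5 (seek(3, SET)): offset=3
After 6 (read(5)): returned '149A9', offset=8
After 7 (read(6)): returned 'VMK7B0', offset=14
After 8 (seek(-5, CUR)): offset=9
After 9 (seek(-6, CUR)): offset=3
After 10 (seek(15, SET)): offset=15
After 11 (seek(-5, END)): offset=16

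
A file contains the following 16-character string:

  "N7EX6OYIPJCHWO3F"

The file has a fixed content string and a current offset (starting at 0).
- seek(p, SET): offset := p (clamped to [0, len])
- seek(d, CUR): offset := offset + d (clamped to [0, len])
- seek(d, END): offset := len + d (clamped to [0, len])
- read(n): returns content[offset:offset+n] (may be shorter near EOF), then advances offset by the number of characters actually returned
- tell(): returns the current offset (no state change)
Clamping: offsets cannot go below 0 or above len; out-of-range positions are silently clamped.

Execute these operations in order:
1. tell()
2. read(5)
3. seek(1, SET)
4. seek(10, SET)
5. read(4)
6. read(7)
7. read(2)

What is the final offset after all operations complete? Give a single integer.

Answer: 16

Derivation:
After 1 (tell()): offset=0
After 2 (read(5)): returned 'N7EX6', offset=5
After 3 (seek(1, SET)): offset=1
After 4 (seek(10, SET)): offset=10
After 5 (read(4)): returned 'CHWO', offset=14
After 6 (read(7)): returned '3F', offset=16
After 7 (read(2)): returned '', offset=16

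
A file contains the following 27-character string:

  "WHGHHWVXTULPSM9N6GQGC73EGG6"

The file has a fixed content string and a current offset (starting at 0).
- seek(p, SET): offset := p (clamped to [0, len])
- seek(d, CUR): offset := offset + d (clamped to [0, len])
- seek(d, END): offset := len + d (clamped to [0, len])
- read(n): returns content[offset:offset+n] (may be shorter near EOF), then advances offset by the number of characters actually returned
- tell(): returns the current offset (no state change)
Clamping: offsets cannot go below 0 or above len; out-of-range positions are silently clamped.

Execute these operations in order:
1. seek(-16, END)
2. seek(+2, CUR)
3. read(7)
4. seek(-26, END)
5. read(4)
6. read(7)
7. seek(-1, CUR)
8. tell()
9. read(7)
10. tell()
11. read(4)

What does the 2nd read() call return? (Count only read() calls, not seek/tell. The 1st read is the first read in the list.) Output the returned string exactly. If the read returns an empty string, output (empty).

Answer: HGHH

Derivation:
After 1 (seek(-16, END)): offset=11
After 2 (seek(+2, CUR)): offset=13
After 3 (read(7)): returned 'M9N6GQG', offset=20
After 4 (seek(-26, END)): offset=1
After 5 (read(4)): returned 'HGHH', offset=5
After 6 (read(7)): returned 'WVXTULP', offset=12
After 7 (seek(-1, CUR)): offset=11
After 8 (tell()): offset=11
After 9 (read(7)): returned 'PSM9N6G', offset=18
After 10 (tell()): offset=18
After 11 (read(4)): returned 'QGC7', offset=22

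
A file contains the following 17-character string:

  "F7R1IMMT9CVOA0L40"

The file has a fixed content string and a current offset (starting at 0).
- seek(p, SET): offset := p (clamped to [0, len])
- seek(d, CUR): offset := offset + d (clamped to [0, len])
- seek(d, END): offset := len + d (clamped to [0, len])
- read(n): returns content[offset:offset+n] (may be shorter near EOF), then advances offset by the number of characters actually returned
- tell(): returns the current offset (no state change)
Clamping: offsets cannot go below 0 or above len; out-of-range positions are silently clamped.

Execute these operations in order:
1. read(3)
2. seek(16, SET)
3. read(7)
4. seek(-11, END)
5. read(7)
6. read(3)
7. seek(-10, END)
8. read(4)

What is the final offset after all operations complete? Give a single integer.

Answer: 11

Derivation:
After 1 (read(3)): returned 'F7R', offset=3
After 2 (seek(16, SET)): offset=16
After 3 (read(7)): returned '0', offset=17
After 4 (seek(-11, END)): offset=6
After 5 (read(7)): returned 'MT9CVOA', offset=13
After 6 (read(3)): returned '0L4', offset=16
After 7 (seek(-10, END)): offset=7
After 8 (read(4)): returned 'T9CV', offset=11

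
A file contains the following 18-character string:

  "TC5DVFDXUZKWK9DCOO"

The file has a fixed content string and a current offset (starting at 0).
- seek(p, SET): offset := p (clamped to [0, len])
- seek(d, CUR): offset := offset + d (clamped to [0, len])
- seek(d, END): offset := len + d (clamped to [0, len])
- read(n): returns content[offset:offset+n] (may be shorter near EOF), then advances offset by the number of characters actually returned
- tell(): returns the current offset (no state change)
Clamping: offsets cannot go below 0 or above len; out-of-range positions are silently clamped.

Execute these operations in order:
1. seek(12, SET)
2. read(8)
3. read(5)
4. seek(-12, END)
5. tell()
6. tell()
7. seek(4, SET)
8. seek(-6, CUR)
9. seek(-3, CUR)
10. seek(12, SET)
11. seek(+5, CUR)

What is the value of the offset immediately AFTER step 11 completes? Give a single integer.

After 1 (seek(12, SET)): offset=12
After 2 (read(8)): returned 'K9DCOO', offset=18
After 3 (read(5)): returned '', offset=18
After 4 (seek(-12, END)): offset=6
After 5 (tell()): offset=6
After 6 (tell()): offset=6
After 7 (seek(4, SET)): offset=4
After 8 (seek(-6, CUR)): offset=0
After 9 (seek(-3, CUR)): offset=0
After 10 (seek(12, SET)): offset=12
After 11 (seek(+5, CUR)): offset=17

Answer: 17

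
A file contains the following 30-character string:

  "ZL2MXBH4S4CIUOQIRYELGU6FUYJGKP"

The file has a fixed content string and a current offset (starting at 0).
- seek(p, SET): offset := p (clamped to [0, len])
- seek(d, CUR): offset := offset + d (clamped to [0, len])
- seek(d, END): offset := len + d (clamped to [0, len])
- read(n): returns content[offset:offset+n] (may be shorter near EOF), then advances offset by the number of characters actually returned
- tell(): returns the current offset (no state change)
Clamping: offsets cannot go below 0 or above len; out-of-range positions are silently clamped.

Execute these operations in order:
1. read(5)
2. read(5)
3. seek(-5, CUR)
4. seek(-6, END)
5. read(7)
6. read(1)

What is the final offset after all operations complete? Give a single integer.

Answer: 30

Derivation:
After 1 (read(5)): returned 'ZL2MX', offset=5
After 2 (read(5)): returned 'BH4S4', offset=10
After 3 (seek(-5, CUR)): offset=5
After 4 (seek(-6, END)): offset=24
After 5 (read(7)): returned 'UYJGKP', offset=30
After 6 (read(1)): returned '', offset=30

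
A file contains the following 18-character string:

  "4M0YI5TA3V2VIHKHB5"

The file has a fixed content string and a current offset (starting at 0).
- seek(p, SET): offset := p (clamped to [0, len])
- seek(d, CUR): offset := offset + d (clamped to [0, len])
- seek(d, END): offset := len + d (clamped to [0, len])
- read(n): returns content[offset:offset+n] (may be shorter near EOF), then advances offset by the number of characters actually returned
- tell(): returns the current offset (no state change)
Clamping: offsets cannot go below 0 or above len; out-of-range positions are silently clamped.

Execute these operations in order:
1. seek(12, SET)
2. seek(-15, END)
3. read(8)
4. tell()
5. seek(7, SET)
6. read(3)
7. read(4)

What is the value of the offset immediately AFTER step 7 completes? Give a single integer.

After 1 (seek(12, SET)): offset=12
After 2 (seek(-15, END)): offset=3
After 3 (read(8)): returned 'YI5TA3V2', offset=11
After 4 (tell()): offset=11
After 5 (seek(7, SET)): offset=7
After 6 (read(3)): returned 'A3V', offset=10
After 7 (read(4)): returned '2VIH', offset=14

Answer: 14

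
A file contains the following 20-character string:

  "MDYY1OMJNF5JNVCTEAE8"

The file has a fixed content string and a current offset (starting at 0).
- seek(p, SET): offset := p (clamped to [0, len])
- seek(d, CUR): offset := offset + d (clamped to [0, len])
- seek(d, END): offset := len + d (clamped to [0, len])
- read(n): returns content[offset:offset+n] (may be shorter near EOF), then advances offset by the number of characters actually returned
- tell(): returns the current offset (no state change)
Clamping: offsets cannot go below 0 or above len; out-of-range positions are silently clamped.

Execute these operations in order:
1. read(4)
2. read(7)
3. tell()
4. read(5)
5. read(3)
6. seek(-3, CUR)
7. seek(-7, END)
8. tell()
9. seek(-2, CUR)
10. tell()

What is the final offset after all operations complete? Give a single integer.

Answer: 11

Derivation:
After 1 (read(4)): returned 'MDYY', offset=4
After 2 (read(7)): returned '1OMJNF5', offset=11
After 3 (tell()): offset=11
After 4 (read(5)): returned 'JNVCT', offset=16
After 5 (read(3)): returned 'EAE', offset=19
After 6 (seek(-3, CUR)): offset=16
After 7 (seek(-7, END)): offset=13
After 8 (tell()): offset=13
After 9 (seek(-2, CUR)): offset=11
After 10 (tell()): offset=11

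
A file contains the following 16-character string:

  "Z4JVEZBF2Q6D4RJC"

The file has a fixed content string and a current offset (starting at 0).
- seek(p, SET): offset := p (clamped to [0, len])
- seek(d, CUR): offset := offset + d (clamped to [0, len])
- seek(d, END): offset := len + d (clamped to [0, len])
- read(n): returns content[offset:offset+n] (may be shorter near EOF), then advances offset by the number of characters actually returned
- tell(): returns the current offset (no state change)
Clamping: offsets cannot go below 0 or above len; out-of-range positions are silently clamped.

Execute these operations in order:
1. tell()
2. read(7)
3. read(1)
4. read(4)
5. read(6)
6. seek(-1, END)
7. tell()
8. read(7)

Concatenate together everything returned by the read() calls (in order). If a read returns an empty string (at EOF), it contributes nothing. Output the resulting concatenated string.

After 1 (tell()): offset=0
After 2 (read(7)): returned 'Z4JVEZB', offset=7
After 3 (read(1)): returned 'F', offset=8
After 4 (read(4)): returned '2Q6D', offset=12
After 5 (read(6)): returned '4RJC', offset=16
After 6 (seek(-1, END)): offset=15
After 7 (tell()): offset=15
After 8 (read(7)): returned 'C', offset=16

Answer: Z4JVEZBF2Q6D4RJCC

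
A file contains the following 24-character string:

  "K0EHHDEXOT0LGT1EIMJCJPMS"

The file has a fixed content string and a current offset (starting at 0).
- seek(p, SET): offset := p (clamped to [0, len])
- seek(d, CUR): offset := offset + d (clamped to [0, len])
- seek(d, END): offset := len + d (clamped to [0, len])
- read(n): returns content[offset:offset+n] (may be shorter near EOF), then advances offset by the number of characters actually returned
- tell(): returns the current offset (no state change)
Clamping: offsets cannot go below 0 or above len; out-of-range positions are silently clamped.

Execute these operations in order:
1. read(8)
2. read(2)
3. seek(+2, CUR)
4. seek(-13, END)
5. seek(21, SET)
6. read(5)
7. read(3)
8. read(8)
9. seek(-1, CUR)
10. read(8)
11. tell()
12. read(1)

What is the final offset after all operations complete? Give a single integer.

Answer: 24

Derivation:
After 1 (read(8)): returned 'K0EHHDEX', offset=8
After 2 (read(2)): returned 'OT', offset=10
After 3 (seek(+2, CUR)): offset=12
After 4 (seek(-13, END)): offset=11
After 5 (seek(21, SET)): offset=21
After 6 (read(5)): returned 'PMS', offset=24
After 7 (read(3)): returned '', offset=24
After 8 (read(8)): returned '', offset=24
After 9 (seek(-1, CUR)): offset=23
After 10 (read(8)): returned 'S', offset=24
After 11 (tell()): offset=24
After 12 (read(1)): returned '', offset=24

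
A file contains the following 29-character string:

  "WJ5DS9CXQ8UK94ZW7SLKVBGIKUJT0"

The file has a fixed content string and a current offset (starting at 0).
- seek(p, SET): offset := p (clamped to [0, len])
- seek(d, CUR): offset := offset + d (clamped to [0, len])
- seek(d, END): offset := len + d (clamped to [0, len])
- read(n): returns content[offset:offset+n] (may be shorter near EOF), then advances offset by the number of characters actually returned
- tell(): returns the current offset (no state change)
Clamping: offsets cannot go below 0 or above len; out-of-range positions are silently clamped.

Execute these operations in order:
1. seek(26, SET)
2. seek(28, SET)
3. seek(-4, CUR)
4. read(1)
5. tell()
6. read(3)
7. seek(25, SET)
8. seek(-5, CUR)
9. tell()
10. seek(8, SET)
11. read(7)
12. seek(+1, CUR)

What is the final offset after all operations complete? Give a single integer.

After 1 (seek(26, SET)): offset=26
After 2 (seek(28, SET)): offset=28
After 3 (seek(-4, CUR)): offset=24
After 4 (read(1)): returned 'K', offset=25
After 5 (tell()): offset=25
After 6 (read(3)): returned 'UJT', offset=28
After 7 (seek(25, SET)): offset=25
After 8 (seek(-5, CUR)): offset=20
After 9 (tell()): offset=20
After 10 (seek(8, SET)): offset=8
After 11 (read(7)): returned 'Q8UK94Z', offset=15
After 12 (seek(+1, CUR)): offset=16

Answer: 16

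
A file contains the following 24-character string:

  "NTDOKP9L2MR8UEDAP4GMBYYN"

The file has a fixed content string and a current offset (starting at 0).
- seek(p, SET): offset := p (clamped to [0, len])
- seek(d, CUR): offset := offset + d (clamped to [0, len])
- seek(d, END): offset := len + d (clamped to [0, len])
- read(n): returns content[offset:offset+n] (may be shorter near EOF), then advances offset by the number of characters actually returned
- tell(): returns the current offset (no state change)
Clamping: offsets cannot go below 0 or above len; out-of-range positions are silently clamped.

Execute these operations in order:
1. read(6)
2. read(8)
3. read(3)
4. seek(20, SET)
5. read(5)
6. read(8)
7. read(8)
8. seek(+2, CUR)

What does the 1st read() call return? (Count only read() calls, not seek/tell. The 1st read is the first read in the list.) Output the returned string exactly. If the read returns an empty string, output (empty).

After 1 (read(6)): returned 'NTDOKP', offset=6
After 2 (read(8)): returned '9L2MR8UE', offset=14
After 3 (read(3)): returned 'DAP', offset=17
After 4 (seek(20, SET)): offset=20
After 5 (read(5)): returned 'BYYN', offset=24
After 6 (read(8)): returned '', offset=24
After 7 (read(8)): returned '', offset=24
After 8 (seek(+2, CUR)): offset=24

Answer: NTDOKP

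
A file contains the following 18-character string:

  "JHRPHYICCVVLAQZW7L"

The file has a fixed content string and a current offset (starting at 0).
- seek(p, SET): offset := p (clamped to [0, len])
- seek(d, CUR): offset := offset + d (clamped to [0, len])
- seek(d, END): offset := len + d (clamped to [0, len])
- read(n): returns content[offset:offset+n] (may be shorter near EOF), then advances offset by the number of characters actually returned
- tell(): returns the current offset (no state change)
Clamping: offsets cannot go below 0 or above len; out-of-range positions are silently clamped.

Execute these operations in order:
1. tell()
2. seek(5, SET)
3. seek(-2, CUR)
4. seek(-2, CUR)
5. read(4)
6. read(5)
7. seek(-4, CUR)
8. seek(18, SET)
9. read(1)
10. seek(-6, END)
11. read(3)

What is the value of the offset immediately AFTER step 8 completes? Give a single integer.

After 1 (tell()): offset=0
After 2 (seek(5, SET)): offset=5
After 3 (seek(-2, CUR)): offset=3
After 4 (seek(-2, CUR)): offset=1
After 5 (read(4)): returned 'HRPH', offset=5
After 6 (read(5)): returned 'YICCV', offset=10
After 7 (seek(-4, CUR)): offset=6
After 8 (seek(18, SET)): offset=18

Answer: 18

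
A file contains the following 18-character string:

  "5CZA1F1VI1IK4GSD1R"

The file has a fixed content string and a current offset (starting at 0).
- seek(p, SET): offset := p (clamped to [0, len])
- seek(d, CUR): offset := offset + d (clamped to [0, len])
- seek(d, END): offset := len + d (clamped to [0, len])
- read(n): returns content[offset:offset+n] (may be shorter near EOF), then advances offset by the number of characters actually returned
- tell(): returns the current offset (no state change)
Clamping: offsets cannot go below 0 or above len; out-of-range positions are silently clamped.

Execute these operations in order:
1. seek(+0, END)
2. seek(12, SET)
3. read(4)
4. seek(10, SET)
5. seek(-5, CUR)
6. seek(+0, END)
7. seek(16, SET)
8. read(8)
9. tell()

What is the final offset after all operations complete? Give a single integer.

After 1 (seek(+0, END)): offset=18
After 2 (seek(12, SET)): offset=12
After 3 (read(4)): returned '4GSD', offset=16
After 4 (seek(10, SET)): offset=10
After 5 (seek(-5, CUR)): offset=5
After 6 (seek(+0, END)): offset=18
After 7 (seek(16, SET)): offset=16
After 8 (read(8)): returned '1R', offset=18
After 9 (tell()): offset=18

Answer: 18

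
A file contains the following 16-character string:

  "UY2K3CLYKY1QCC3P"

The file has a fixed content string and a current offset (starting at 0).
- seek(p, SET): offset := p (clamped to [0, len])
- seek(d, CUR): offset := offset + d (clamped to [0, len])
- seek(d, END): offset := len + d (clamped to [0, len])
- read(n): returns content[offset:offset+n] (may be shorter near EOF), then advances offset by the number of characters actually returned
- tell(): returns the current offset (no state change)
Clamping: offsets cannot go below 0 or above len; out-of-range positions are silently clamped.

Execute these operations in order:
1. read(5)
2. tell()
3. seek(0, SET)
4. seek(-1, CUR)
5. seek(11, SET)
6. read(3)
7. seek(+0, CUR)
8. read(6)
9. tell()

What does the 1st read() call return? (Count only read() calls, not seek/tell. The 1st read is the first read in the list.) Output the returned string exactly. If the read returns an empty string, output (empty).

After 1 (read(5)): returned 'UY2K3', offset=5
After 2 (tell()): offset=5
After 3 (seek(0, SET)): offset=0
After 4 (seek(-1, CUR)): offset=0
After 5 (seek(11, SET)): offset=11
After 6 (read(3)): returned 'QCC', offset=14
After 7 (seek(+0, CUR)): offset=14
After 8 (read(6)): returned '3P', offset=16
After 9 (tell()): offset=16

Answer: UY2K3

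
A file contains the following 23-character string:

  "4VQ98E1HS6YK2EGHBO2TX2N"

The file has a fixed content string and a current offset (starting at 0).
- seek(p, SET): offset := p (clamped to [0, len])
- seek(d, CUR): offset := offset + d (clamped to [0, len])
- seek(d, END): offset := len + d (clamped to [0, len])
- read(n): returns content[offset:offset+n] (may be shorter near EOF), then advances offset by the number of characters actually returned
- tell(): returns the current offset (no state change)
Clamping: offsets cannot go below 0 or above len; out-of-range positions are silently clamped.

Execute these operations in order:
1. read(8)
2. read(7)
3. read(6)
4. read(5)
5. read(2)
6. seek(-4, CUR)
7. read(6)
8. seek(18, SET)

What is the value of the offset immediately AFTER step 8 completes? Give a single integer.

Answer: 18

Derivation:
After 1 (read(8)): returned '4VQ98E1H', offset=8
After 2 (read(7)): returned 'S6YK2EG', offset=15
After 3 (read(6)): returned 'HBO2TX', offset=21
After 4 (read(5)): returned '2N', offset=23
After 5 (read(2)): returned '', offset=23
After 6 (seek(-4, CUR)): offset=19
After 7 (read(6)): returned 'TX2N', offset=23
After 8 (seek(18, SET)): offset=18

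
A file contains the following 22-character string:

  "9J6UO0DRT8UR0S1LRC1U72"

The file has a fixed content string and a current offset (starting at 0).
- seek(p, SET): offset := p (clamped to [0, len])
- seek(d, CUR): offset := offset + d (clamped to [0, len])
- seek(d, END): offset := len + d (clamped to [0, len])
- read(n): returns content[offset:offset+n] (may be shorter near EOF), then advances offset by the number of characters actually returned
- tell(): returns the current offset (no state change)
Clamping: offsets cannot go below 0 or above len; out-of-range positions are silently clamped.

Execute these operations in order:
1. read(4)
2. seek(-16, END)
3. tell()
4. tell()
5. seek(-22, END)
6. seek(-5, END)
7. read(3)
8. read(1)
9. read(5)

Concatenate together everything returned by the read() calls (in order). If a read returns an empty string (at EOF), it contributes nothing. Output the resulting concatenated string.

Answer: 9J6UC1U72

Derivation:
After 1 (read(4)): returned '9J6U', offset=4
After 2 (seek(-16, END)): offset=6
After 3 (tell()): offset=6
After 4 (tell()): offset=6
After 5 (seek(-22, END)): offset=0
After 6 (seek(-5, END)): offset=17
After 7 (read(3)): returned 'C1U', offset=20
After 8 (read(1)): returned '7', offset=21
After 9 (read(5)): returned '2', offset=22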